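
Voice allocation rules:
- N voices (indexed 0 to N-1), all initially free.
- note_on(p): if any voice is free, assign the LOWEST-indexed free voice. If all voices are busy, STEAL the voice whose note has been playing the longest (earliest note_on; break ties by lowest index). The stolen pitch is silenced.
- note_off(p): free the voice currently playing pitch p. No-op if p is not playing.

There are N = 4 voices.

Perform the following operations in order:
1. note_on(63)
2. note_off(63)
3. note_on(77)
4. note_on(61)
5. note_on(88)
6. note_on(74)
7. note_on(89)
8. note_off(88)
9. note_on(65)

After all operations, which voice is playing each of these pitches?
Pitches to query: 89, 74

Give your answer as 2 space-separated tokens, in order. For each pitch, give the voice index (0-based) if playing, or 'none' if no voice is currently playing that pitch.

Op 1: note_on(63): voice 0 is free -> assigned | voices=[63 - - -]
Op 2: note_off(63): free voice 0 | voices=[- - - -]
Op 3: note_on(77): voice 0 is free -> assigned | voices=[77 - - -]
Op 4: note_on(61): voice 1 is free -> assigned | voices=[77 61 - -]
Op 5: note_on(88): voice 2 is free -> assigned | voices=[77 61 88 -]
Op 6: note_on(74): voice 3 is free -> assigned | voices=[77 61 88 74]
Op 7: note_on(89): all voices busy, STEAL voice 0 (pitch 77, oldest) -> assign | voices=[89 61 88 74]
Op 8: note_off(88): free voice 2 | voices=[89 61 - 74]
Op 9: note_on(65): voice 2 is free -> assigned | voices=[89 61 65 74]

Answer: 0 3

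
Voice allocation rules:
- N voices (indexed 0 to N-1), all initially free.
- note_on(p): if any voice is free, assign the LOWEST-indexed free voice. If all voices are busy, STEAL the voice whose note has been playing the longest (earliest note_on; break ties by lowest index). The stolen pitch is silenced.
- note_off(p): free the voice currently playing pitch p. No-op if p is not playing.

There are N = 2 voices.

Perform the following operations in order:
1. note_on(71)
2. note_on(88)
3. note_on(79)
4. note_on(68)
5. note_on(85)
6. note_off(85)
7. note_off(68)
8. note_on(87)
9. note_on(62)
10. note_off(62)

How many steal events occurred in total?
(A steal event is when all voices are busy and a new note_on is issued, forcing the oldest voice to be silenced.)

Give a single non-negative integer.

Answer: 3

Derivation:
Op 1: note_on(71): voice 0 is free -> assigned | voices=[71 -]
Op 2: note_on(88): voice 1 is free -> assigned | voices=[71 88]
Op 3: note_on(79): all voices busy, STEAL voice 0 (pitch 71, oldest) -> assign | voices=[79 88]
Op 4: note_on(68): all voices busy, STEAL voice 1 (pitch 88, oldest) -> assign | voices=[79 68]
Op 5: note_on(85): all voices busy, STEAL voice 0 (pitch 79, oldest) -> assign | voices=[85 68]
Op 6: note_off(85): free voice 0 | voices=[- 68]
Op 7: note_off(68): free voice 1 | voices=[- -]
Op 8: note_on(87): voice 0 is free -> assigned | voices=[87 -]
Op 9: note_on(62): voice 1 is free -> assigned | voices=[87 62]
Op 10: note_off(62): free voice 1 | voices=[87 -]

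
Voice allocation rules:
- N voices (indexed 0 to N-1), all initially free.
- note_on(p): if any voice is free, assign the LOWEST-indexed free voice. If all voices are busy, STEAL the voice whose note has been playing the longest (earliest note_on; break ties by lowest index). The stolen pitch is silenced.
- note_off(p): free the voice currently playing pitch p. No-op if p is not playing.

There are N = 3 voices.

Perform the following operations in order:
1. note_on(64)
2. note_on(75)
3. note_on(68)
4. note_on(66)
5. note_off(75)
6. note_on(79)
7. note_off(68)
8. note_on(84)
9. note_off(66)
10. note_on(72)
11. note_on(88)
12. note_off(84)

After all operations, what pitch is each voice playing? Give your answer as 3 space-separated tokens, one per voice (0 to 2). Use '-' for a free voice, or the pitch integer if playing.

Op 1: note_on(64): voice 0 is free -> assigned | voices=[64 - -]
Op 2: note_on(75): voice 1 is free -> assigned | voices=[64 75 -]
Op 3: note_on(68): voice 2 is free -> assigned | voices=[64 75 68]
Op 4: note_on(66): all voices busy, STEAL voice 0 (pitch 64, oldest) -> assign | voices=[66 75 68]
Op 5: note_off(75): free voice 1 | voices=[66 - 68]
Op 6: note_on(79): voice 1 is free -> assigned | voices=[66 79 68]
Op 7: note_off(68): free voice 2 | voices=[66 79 -]
Op 8: note_on(84): voice 2 is free -> assigned | voices=[66 79 84]
Op 9: note_off(66): free voice 0 | voices=[- 79 84]
Op 10: note_on(72): voice 0 is free -> assigned | voices=[72 79 84]
Op 11: note_on(88): all voices busy, STEAL voice 1 (pitch 79, oldest) -> assign | voices=[72 88 84]
Op 12: note_off(84): free voice 2 | voices=[72 88 -]

Answer: 72 88 -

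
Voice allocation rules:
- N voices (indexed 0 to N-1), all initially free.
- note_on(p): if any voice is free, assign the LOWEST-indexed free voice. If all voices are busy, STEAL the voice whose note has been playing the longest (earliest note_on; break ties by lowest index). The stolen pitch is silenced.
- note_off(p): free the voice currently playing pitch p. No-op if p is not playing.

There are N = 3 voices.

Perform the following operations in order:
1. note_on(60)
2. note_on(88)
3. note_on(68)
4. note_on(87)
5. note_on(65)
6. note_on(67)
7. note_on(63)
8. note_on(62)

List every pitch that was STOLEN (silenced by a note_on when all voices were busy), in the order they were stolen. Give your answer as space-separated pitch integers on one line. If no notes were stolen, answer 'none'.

Op 1: note_on(60): voice 0 is free -> assigned | voices=[60 - -]
Op 2: note_on(88): voice 1 is free -> assigned | voices=[60 88 -]
Op 3: note_on(68): voice 2 is free -> assigned | voices=[60 88 68]
Op 4: note_on(87): all voices busy, STEAL voice 0 (pitch 60, oldest) -> assign | voices=[87 88 68]
Op 5: note_on(65): all voices busy, STEAL voice 1 (pitch 88, oldest) -> assign | voices=[87 65 68]
Op 6: note_on(67): all voices busy, STEAL voice 2 (pitch 68, oldest) -> assign | voices=[87 65 67]
Op 7: note_on(63): all voices busy, STEAL voice 0 (pitch 87, oldest) -> assign | voices=[63 65 67]
Op 8: note_on(62): all voices busy, STEAL voice 1 (pitch 65, oldest) -> assign | voices=[63 62 67]

Answer: 60 88 68 87 65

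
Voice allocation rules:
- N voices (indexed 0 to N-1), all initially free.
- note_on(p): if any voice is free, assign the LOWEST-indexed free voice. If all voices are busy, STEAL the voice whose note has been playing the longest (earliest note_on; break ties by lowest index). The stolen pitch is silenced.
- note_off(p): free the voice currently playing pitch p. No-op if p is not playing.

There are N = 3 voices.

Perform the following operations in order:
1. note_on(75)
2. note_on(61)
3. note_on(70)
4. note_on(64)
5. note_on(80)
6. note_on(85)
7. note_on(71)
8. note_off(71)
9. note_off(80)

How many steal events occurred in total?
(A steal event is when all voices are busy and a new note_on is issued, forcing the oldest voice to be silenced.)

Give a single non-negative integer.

Answer: 4

Derivation:
Op 1: note_on(75): voice 0 is free -> assigned | voices=[75 - -]
Op 2: note_on(61): voice 1 is free -> assigned | voices=[75 61 -]
Op 3: note_on(70): voice 2 is free -> assigned | voices=[75 61 70]
Op 4: note_on(64): all voices busy, STEAL voice 0 (pitch 75, oldest) -> assign | voices=[64 61 70]
Op 5: note_on(80): all voices busy, STEAL voice 1 (pitch 61, oldest) -> assign | voices=[64 80 70]
Op 6: note_on(85): all voices busy, STEAL voice 2 (pitch 70, oldest) -> assign | voices=[64 80 85]
Op 7: note_on(71): all voices busy, STEAL voice 0 (pitch 64, oldest) -> assign | voices=[71 80 85]
Op 8: note_off(71): free voice 0 | voices=[- 80 85]
Op 9: note_off(80): free voice 1 | voices=[- - 85]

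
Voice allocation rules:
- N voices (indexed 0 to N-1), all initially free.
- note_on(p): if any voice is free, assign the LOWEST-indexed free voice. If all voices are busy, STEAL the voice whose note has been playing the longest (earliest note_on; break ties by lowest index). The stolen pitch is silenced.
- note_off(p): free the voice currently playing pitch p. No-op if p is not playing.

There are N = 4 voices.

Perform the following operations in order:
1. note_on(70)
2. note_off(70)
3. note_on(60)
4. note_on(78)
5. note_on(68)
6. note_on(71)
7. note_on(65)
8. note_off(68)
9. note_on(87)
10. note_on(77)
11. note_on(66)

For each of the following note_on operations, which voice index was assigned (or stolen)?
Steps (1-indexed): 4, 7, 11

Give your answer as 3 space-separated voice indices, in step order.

Answer: 1 0 3

Derivation:
Op 1: note_on(70): voice 0 is free -> assigned | voices=[70 - - -]
Op 2: note_off(70): free voice 0 | voices=[- - - -]
Op 3: note_on(60): voice 0 is free -> assigned | voices=[60 - - -]
Op 4: note_on(78): voice 1 is free -> assigned | voices=[60 78 - -]
Op 5: note_on(68): voice 2 is free -> assigned | voices=[60 78 68 -]
Op 6: note_on(71): voice 3 is free -> assigned | voices=[60 78 68 71]
Op 7: note_on(65): all voices busy, STEAL voice 0 (pitch 60, oldest) -> assign | voices=[65 78 68 71]
Op 8: note_off(68): free voice 2 | voices=[65 78 - 71]
Op 9: note_on(87): voice 2 is free -> assigned | voices=[65 78 87 71]
Op 10: note_on(77): all voices busy, STEAL voice 1 (pitch 78, oldest) -> assign | voices=[65 77 87 71]
Op 11: note_on(66): all voices busy, STEAL voice 3 (pitch 71, oldest) -> assign | voices=[65 77 87 66]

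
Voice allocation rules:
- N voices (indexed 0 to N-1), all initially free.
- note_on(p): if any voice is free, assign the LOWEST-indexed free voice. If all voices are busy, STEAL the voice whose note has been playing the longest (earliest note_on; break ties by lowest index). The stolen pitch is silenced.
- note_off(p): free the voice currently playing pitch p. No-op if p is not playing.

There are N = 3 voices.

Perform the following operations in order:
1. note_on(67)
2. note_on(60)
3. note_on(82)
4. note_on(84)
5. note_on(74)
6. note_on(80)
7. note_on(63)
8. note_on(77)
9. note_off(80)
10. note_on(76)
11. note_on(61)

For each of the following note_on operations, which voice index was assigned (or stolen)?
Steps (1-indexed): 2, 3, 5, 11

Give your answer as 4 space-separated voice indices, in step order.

Op 1: note_on(67): voice 0 is free -> assigned | voices=[67 - -]
Op 2: note_on(60): voice 1 is free -> assigned | voices=[67 60 -]
Op 3: note_on(82): voice 2 is free -> assigned | voices=[67 60 82]
Op 4: note_on(84): all voices busy, STEAL voice 0 (pitch 67, oldest) -> assign | voices=[84 60 82]
Op 5: note_on(74): all voices busy, STEAL voice 1 (pitch 60, oldest) -> assign | voices=[84 74 82]
Op 6: note_on(80): all voices busy, STEAL voice 2 (pitch 82, oldest) -> assign | voices=[84 74 80]
Op 7: note_on(63): all voices busy, STEAL voice 0 (pitch 84, oldest) -> assign | voices=[63 74 80]
Op 8: note_on(77): all voices busy, STEAL voice 1 (pitch 74, oldest) -> assign | voices=[63 77 80]
Op 9: note_off(80): free voice 2 | voices=[63 77 -]
Op 10: note_on(76): voice 2 is free -> assigned | voices=[63 77 76]
Op 11: note_on(61): all voices busy, STEAL voice 0 (pitch 63, oldest) -> assign | voices=[61 77 76]

Answer: 1 2 1 0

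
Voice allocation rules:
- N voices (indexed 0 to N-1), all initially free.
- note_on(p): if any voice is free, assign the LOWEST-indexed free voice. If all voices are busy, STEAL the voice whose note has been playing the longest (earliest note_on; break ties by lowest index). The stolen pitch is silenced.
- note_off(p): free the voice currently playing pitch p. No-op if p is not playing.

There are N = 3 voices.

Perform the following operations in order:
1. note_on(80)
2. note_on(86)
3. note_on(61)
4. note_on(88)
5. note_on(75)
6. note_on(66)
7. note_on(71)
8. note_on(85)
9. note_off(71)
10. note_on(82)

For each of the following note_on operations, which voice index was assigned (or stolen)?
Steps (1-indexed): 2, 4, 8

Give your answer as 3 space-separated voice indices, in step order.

Answer: 1 0 1

Derivation:
Op 1: note_on(80): voice 0 is free -> assigned | voices=[80 - -]
Op 2: note_on(86): voice 1 is free -> assigned | voices=[80 86 -]
Op 3: note_on(61): voice 2 is free -> assigned | voices=[80 86 61]
Op 4: note_on(88): all voices busy, STEAL voice 0 (pitch 80, oldest) -> assign | voices=[88 86 61]
Op 5: note_on(75): all voices busy, STEAL voice 1 (pitch 86, oldest) -> assign | voices=[88 75 61]
Op 6: note_on(66): all voices busy, STEAL voice 2 (pitch 61, oldest) -> assign | voices=[88 75 66]
Op 7: note_on(71): all voices busy, STEAL voice 0 (pitch 88, oldest) -> assign | voices=[71 75 66]
Op 8: note_on(85): all voices busy, STEAL voice 1 (pitch 75, oldest) -> assign | voices=[71 85 66]
Op 9: note_off(71): free voice 0 | voices=[- 85 66]
Op 10: note_on(82): voice 0 is free -> assigned | voices=[82 85 66]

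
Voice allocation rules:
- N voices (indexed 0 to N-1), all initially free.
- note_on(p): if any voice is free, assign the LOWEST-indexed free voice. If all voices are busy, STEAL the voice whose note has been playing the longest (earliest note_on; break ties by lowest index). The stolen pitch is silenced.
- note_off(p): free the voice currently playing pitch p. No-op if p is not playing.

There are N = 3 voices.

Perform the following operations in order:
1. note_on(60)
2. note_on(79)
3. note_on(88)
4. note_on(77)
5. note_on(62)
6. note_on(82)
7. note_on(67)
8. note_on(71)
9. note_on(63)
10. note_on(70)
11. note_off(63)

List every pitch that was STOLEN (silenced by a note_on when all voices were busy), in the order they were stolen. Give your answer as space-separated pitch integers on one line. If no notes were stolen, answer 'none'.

Answer: 60 79 88 77 62 82 67

Derivation:
Op 1: note_on(60): voice 0 is free -> assigned | voices=[60 - -]
Op 2: note_on(79): voice 1 is free -> assigned | voices=[60 79 -]
Op 3: note_on(88): voice 2 is free -> assigned | voices=[60 79 88]
Op 4: note_on(77): all voices busy, STEAL voice 0 (pitch 60, oldest) -> assign | voices=[77 79 88]
Op 5: note_on(62): all voices busy, STEAL voice 1 (pitch 79, oldest) -> assign | voices=[77 62 88]
Op 6: note_on(82): all voices busy, STEAL voice 2 (pitch 88, oldest) -> assign | voices=[77 62 82]
Op 7: note_on(67): all voices busy, STEAL voice 0 (pitch 77, oldest) -> assign | voices=[67 62 82]
Op 8: note_on(71): all voices busy, STEAL voice 1 (pitch 62, oldest) -> assign | voices=[67 71 82]
Op 9: note_on(63): all voices busy, STEAL voice 2 (pitch 82, oldest) -> assign | voices=[67 71 63]
Op 10: note_on(70): all voices busy, STEAL voice 0 (pitch 67, oldest) -> assign | voices=[70 71 63]
Op 11: note_off(63): free voice 2 | voices=[70 71 -]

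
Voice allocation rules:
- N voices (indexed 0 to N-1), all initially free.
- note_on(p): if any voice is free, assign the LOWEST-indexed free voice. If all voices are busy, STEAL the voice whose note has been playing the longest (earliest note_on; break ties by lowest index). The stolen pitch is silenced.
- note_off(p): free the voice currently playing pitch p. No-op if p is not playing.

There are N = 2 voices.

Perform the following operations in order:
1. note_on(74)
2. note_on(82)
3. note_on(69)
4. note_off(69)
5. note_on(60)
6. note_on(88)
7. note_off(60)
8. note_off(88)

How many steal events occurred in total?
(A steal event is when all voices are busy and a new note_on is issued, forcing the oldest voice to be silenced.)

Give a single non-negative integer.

Answer: 2

Derivation:
Op 1: note_on(74): voice 0 is free -> assigned | voices=[74 -]
Op 2: note_on(82): voice 1 is free -> assigned | voices=[74 82]
Op 3: note_on(69): all voices busy, STEAL voice 0 (pitch 74, oldest) -> assign | voices=[69 82]
Op 4: note_off(69): free voice 0 | voices=[- 82]
Op 5: note_on(60): voice 0 is free -> assigned | voices=[60 82]
Op 6: note_on(88): all voices busy, STEAL voice 1 (pitch 82, oldest) -> assign | voices=[60 88]
Op 7: note_off(60): free voice 0 | voices=[- 88]
Op 8: note_off(88): free voice 1 | voices=[- -]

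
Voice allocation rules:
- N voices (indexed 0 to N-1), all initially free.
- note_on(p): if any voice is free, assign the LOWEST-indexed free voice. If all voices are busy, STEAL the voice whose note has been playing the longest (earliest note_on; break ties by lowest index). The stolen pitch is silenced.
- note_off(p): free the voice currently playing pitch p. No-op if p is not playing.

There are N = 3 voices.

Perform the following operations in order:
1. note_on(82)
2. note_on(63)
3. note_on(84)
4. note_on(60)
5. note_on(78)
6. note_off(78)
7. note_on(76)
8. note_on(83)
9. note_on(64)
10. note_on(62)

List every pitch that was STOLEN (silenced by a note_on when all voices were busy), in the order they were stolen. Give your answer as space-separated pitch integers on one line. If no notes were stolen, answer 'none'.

Answer: 82 63 84 60 76

Derivation:
Op 1: note_on(82): voice 0 is free -> assigned | voices=[82 - -]
Op 2: note_on(63): voice 1 is free -> assigned | voices=[82 63 -]
Op 3: note_on(84): voice 2 is free -> assigned | voices=[82 63 84]
Op 4: note_on(60): all voices busy, STEAL voice 0 (pitch 82, oldest) -> assign | voices=[60 63 84]
Op 5: note_on(78): all voices busy, STEAL voice 1 (pitch 63, oldest) -> assign | voices=[60 78 84]
Op 6: note_off(78): free voice 1 | voices=[60 - 84]
Op 7: note_on(76): voice 1 is free -> assigned | voices=[60 76 84]
Op 8: note_on(83): all voices busy, STEAL voice 2 (pitch 84, oldest) -> assign | voices=[60 76 83]
Op 9: note_on(64): all voices busy, STEAL voice 0 (pitch 60, oldest) -> assign | voices=[64 76 83]
Op 10: note_on(62): all voices busy, STEAL voice 1 (pitch 76, oldest) -> assign | voices=[64 62 83]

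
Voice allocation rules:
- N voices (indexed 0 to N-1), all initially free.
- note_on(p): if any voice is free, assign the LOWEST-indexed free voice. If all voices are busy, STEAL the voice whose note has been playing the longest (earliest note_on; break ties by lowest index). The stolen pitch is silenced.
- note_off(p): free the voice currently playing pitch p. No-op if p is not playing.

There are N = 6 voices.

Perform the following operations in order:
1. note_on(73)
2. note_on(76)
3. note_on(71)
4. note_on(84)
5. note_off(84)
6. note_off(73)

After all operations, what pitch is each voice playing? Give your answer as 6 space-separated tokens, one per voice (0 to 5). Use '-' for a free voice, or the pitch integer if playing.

Op 1: note_on(73): voice 0 is free -> assigned | voices=[73 - - - - -]
Op 2: note_on(76): voice 1 is free -> assigned | voices=[73 76 - - - -]
Op 3: note_on(71): voice 2 is free -> assigned | voices=[73 76 71 - - -]
Op 4: note_on(84): voice 3 is free -> assigned | voices=[73 76 71 84 - -]
Op 5: note_off(84): free voice 3 | voices=[73 76 71 - - -]
Op 6: note_off(73): free voice 0 | voices=[- 76 71 - - -]

Answer: - 76 71 - - -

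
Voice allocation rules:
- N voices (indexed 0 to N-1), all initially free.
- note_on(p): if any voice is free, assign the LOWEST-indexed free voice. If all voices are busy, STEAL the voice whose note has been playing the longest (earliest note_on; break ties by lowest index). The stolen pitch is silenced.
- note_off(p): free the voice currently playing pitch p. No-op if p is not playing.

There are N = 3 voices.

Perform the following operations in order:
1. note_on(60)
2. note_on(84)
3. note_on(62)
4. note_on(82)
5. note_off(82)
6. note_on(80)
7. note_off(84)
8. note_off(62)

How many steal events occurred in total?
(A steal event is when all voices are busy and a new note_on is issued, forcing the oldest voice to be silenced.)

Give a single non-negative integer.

Answer: 1

Derivation:
Op 1: note_on(60): voice 0 is free -> assigned | voices=[60 - -]
Op 2: note_on(84): voice 1 is free -> assigned | voices=[60 84 -]
Op 3: note_on(62): voice 2 is free -> assigned | voices=[60 84 62]
Op 4: note_on(82): all voices busy, STEAL voice 0 (pitch 60, oldest) -> assign | voices=[82 84 62]
Op 5: note_off(82): free voice 0 | voices=[- 84 62]
Op 6: note_on(80): voice 0 is free -> assigned | voices=[80 84 62]
Op 7: note_off(84): free voice 1 | voices=[80 - 62]
Op 8: note_off(62): free voice 2 | voices=[80 - -]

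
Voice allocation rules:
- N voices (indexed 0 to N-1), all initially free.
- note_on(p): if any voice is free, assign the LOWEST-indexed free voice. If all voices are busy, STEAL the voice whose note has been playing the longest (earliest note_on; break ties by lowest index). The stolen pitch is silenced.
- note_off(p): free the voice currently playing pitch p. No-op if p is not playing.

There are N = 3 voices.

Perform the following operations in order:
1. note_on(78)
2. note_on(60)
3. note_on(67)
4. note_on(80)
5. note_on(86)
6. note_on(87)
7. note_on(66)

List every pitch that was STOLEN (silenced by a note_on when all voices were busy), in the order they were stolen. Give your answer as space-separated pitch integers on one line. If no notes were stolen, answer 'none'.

Answer: 78 60 67 80

Derivation:
Op 1: note_on(78): voice 0 is free -> assigned | voices=[78 - -]
Op 2: note_on(60): voice 1 is free -> assigned | voices=[78 60 -]
Op 3: note_on(67): voice 2 is free -> assigned | voices=[78 60 67]
Op 4: note_on(80): all voices busy, STEAL voice 0 (pitch 78, oldest) -> assign | voices=[80 60 67]
Op 5: note_on(86): all voices busy, STEAL voice 1 (pitch 60, oldest) -> assign | voices=[80 86 67]
Op 6: note_on(87): all voices busy, STEAL voice 2 (pitch 67, oldest) -> assign | voices=[80 86 87]
Op 7: note_on(66): all voices busy, STEAL voice 0 (pitch 80, oldest) -> assign | voices=[66 86 87]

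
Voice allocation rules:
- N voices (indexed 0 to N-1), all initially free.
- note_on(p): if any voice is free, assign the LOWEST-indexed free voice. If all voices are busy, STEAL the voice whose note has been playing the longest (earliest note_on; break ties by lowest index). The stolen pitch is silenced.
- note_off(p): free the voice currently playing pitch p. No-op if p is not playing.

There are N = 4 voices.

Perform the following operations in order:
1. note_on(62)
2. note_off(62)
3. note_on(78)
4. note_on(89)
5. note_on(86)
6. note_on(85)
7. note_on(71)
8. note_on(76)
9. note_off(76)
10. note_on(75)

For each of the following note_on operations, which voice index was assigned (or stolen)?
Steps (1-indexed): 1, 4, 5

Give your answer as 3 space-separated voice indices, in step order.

Op 1: note_on(62): voice 0 is free -> assigned | voices=[62 - - -]
Op 2: note_off(62): free voice 0 | voices=[- - - -]
Op 3: note_on(78): voice 0 is free -> assigned | voices=[78 - - -]
Op 4: note_on(89): voice 1 is free -> assigned | voices=[78 89 - -]
Op 5: note_on(86): voice 2 is free -> assigned | voices=[78 89 86 -]
Op 6: note_on(85): voice 3 is free -> assigned | voices=[78 89 86 85]
Op 7: note_on(71): all voices busy, STEAL voice 0 (pitch 78, oldest) -> assign | voices=[71 89 86 85]
Op 8: note_on(76): all voices busy, STEAL voice 1 (pitch 89, oldest) -> assign | voices=[71 76 86 85]
Op 9: note_off(76): free voice 1 | voices=[71 - 86 85]
Op 10: note_on(75): voice 1 is free -> assigned | voices=[71 75 86 85]

Answer: 0 1 2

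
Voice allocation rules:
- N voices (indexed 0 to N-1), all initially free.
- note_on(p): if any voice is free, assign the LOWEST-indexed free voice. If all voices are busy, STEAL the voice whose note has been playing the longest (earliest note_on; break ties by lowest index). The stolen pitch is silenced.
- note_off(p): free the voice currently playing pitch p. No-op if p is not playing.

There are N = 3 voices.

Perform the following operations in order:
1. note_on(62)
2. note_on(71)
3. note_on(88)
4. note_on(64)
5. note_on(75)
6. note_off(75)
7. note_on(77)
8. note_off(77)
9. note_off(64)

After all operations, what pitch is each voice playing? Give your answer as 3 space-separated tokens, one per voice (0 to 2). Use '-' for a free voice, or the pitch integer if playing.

Answer: - - 88

Derivation:
Op 1: note_on(62): voice 0 is free -> assigned | voices=[62 - -]
Op 2: note_on(71): voice 1 is free -> assigned | voices=[62 71 -]
Op 3: note_on(88): voice 2 is free -> assigned | voices=[62 71 88]
Op 4: note_on(64): all voices busy, STEAL voice 0 (pitch 62, oldest) -> assign | voices=[64 71 88]
Op 5: note_on(75): all voices busy, STEAL voice 1 (pitch 71, oldest) -> assign | voices=[64 75 88]
Op 6: note_off(75): free voice 1 | voices=[64 - 88]
Op 7: note_on(77): voice 1 is free -> assigned | voices=[64 77 88]
Op 8: note_off(77): free voice 1 | voices=[64 - 88]
Op 9: note_off(64): free voice 0 | voices=[- - 88]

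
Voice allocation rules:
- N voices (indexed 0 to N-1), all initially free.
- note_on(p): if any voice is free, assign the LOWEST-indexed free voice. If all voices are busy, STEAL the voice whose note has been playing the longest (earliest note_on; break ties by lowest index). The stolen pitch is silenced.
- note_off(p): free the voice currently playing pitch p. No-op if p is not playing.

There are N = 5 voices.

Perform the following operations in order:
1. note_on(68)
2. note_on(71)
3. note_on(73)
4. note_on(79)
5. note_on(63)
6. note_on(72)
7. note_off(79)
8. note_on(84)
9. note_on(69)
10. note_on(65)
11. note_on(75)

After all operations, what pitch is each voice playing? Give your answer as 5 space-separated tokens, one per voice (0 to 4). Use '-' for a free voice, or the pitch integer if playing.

Answer: 72 69 65 84 75

Derivation:
Op 1: note_on(68): voice 0 is free -> assigned | voices=[68 - - - -]
Op 2: note_on(71): voice 1 is free -> assigned | voices=[68 71 - - -]
Op 3: note_on(73): voice 2 is free -> assigned | voices=[68 71 73 - -]
Op 4: note_on(79): voice 3 is free -> assigned | voices=[68 71 73 79 -]
Op 5: note_on(63): voice 4 is free -> assigned | voices=[68 71 73 79 63]
Op 6: note_on(72): all voices busy, STEAL voice 0 (pitch 68, oldest) -> assign | voices=[72 71 73 79 63]
Op 7: note_off(79): free voice 3 | voices=[72 71 73 - 63]
Op 8: note_on(84): voice 3 is free -> assigned | voices=[72 71 73 84 63]
Op 9: note_on(69): all voices busy, STEAL voice 1 (pitch 71, oldest) -> assign | voices=[72 69 73 84 63]
Op 10: note_on(65): all voices busy, STEAL voice 2 (pitch 73, oldest) -> assign | voices=[72 69 65 84 63]
Op 11: note_on(75): all voices busy, STEAL voice 4 (pitch 63, oldest) -> assign | voices=[72 69 65 84 75]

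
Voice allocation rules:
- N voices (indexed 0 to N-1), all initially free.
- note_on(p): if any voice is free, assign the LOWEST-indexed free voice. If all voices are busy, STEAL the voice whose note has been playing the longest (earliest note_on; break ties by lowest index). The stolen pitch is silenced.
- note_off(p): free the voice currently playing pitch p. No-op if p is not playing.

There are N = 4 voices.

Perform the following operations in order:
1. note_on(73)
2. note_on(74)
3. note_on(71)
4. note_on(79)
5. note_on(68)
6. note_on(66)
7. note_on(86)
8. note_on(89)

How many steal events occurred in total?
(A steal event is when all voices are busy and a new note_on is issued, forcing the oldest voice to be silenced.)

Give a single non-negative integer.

Answer: 4

Derivation:
Op 1: note_on(73): voice 0 is free -> assigned | voices=[73 - - -]
Op 2: note_on(74): voice 1 is free -> assigned | voices=[73 74 - -]
Op 3: note_on(71): voice 2 is free -> assigned | voices=[73 74 71 -]
Op 4: note_on(79): voice 3 is free -> assigned | voices=[73 74 71 79]
Op 5: note_on(68): all voices busy, STEAL voice 0 (pitch 73, oldest) -> assign | voices=[68 74 71 79]
Op 6: note_on(66): all voices busy, STEAL voice 1 (pitch 74, oldest) -> assign | voices=[68 66 71 79]
Op 7: note_on(86): all voices busy, STEAL voice 2 (pitch 71, oldest) -> assign | voices=[68 66 86 79]
Op 8: note_on(89): all voices busy, STEAL voice 3 (pitch 79, oldest) -> assign | voices=[68 66 86 89]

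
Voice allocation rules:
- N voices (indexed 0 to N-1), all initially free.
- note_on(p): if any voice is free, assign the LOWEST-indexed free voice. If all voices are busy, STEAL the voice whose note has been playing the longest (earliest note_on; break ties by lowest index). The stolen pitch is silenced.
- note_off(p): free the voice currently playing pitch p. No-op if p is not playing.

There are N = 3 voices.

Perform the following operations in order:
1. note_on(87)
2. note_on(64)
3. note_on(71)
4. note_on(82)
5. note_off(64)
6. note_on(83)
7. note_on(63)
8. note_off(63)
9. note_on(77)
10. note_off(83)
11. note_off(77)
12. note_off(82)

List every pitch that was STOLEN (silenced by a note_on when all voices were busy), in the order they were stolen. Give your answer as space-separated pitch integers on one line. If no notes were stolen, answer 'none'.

Answer: 87 71

Derivation:
Op 1: note_on(87): voice 0 is free -> assigned | voices=[87 - -]
Op 2: note_on(64): voice 1 is free -> assigned | voices=[87 64 -]
Op 3: note_on(71): voice 2 is free -> assigned | voices=[87 64 71]
Op 4: note_on(82): all voices busy, STEAL voice 0 (pitch 87, oldest) -> assign | voices=[82 64 71]
Op 5: note_off(64): free voice 1 | voices=[82 - 71]
Op 6: note_on(83): voice 1 is free -> assigned | voices=[82 83 71]
Op 7: note_on(63): all voices busy, STEAL voice 2 (pitch 71, oldest) -> assign | voices=[82 83 63]
Op 8: note_off(63): free voice 2 | voices=[82 83 -]
Op 9: note_on(77): voice 2 is free -> assigned | voices=[82 83 77]
Op 10: note_off(83): free voice 1 | voices=[82 - 77]
Op 11: note_off(77): free voice 2 | voices=[82 - -]
Op 12: note_off(82): free voice 0 | voices=[- - -]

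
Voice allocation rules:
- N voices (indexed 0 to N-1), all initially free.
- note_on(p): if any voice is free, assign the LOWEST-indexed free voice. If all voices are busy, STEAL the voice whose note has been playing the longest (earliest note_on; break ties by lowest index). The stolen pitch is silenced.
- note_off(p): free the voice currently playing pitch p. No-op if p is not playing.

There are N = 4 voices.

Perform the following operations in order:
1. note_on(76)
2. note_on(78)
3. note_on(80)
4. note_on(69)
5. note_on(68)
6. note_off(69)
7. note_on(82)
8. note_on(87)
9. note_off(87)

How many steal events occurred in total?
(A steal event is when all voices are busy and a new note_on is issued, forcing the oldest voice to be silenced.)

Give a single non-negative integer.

Op 1: note_on(76): voice 0 is free -> assigned | voices=[76 - - -]
Op 2: note_on(78): voice 1 is free -> assigned | voices=[76 78 - -]
Op 3: note_on(80): voice 2 is free -> assigned | voices=[76 78 80 -]
Op 4: note_on(69): voice 3 is free -> assigned | voices=[76 78 80 69]
Op 5: note_on(68): all voices busy, STEAL voice 0 (pitch 76, oldest) -> assign | voices=[68 78 80 69]
Op 6: note_off(69): free voice 3 | voices=[68 78 80 -]
Op 7: note_on(82): voice 3 is free -> assigned | voices=[68 78 80 82]
Op 8: note_on(87): all voices busy, STEAL voice 1 (pitch 78, oldest) -> assign | voices=[68 87 80 82]
Op 9: note_off(87): free voice 1 | voices=[68 - 80 82]

Answer: 2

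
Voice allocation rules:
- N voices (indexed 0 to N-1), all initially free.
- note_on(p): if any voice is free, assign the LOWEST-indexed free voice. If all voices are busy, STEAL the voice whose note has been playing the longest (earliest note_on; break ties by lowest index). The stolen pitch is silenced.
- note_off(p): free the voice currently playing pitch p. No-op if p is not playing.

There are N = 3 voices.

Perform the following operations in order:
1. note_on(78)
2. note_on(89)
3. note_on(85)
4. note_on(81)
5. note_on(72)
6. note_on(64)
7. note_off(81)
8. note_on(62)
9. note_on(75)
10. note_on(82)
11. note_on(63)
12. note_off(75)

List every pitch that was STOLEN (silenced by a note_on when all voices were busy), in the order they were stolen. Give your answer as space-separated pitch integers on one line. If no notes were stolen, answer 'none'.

Answer: 78 89 85 72 64 62

Derivation:
Op 1: note_on(78): voice 0 is free -> assigned | voices=[78 - -]
Op 2: note_on(89): voice 1 is free -> assigned | voices=[78 89 -]
Op 3: note_on(85): voice 2 is free -> assigned | voices=[78 89 85]
Op 4: note_on(81): all voices busy, STEAL voice 0 (pitch 78, oldest) -> assign | voices=[81 89 85]
Op 5: note_on(72): all voices busy, STEAL voice 1 (pitch 89, oldest) -> assign | voices=[81 72 85]
Op 6: note_on(64): all voices busy, STEAL voice 2 (pitch 85, oldest) -> assign | voices=[81 72 64]
Op 7: note_off(81): free voice 0 | voices=[- 72 64]
Op 8: note_on(62): voice 0 is free -> assigned | voices=[62 72 64]
Op 9: note_on(75): all voices busy, STEAL voice 1 (pitch 72, oldest) -> assign | voices=[62 75 64]
Op 10: note_on(82): all voices busy, STEAL voice 2 (pitch 64, oldest) -> assign | voices=[62 75 82]
Op 11: note_on(63): all voices busy, STEAL voice 0 (pitch 62, oldest) -> assign | voices=[63 75 82]
Op 12: note_off(75): free voice 1 | voices=[63 - 82]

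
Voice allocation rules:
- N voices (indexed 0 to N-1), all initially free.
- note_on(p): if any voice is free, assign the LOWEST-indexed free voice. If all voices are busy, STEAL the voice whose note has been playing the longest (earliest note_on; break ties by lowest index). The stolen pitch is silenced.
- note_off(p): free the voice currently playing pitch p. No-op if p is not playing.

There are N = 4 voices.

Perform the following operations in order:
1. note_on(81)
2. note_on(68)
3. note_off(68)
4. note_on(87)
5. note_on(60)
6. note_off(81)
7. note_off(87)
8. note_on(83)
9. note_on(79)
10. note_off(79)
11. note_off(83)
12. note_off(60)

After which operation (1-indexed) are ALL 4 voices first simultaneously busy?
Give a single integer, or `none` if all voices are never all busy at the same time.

Answer: none

Derivation:
Op 1: note_on(81): voice 0 is free -> assigned | voices=[81 - - -]
Op 2: note_on(68): voice 1 is free -> assigned | voices=[81 68 - -]
Op 3: note_off(68): free voice 1 | voices=[81 - - -]
Op 4: note_on(87): voice 1 is free -> assigned | voices=[81 87 - -]
Op 5: note_on(60): voice 2 is free -> assigned | voices=[81 87 60 -]
Op 6: note_off(81): free voice 0 | voices=[- 87 60 -]
Op 7: note_off(87): free voice 1 | voices=[- - 60 -]
Op 8: note_on(83): voice 0 is free -> assigned | voices=[83 - 60 -]
Op 9: note_on(79): voice 1 is free -> assigned | voices=[83 79 60 -]
Op 10: note_off(79): free voice 1 | voices=[83 - 60 -]
Op 11: note_off(83): free voice 0 | voices=[- - 60 -]
Op 12: note_off(60): free voice 2 | voices=[- - - -]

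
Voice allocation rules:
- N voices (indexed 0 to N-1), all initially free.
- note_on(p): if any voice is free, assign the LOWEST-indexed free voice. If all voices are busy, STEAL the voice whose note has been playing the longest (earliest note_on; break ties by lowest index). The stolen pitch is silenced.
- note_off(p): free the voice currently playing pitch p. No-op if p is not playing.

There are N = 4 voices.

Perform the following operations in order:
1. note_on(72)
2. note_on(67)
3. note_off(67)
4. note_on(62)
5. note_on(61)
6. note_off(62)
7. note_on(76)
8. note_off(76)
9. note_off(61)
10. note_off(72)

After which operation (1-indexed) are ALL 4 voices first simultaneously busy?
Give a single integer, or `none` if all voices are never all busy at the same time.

Op 1: note_on(72): voice 0 is free -> assigned | voices=[72 - - -]
Op 2: note_on(67): voice 1 is free -> assigned | voices=[72 67 - -]
Op 3: note_off(67): free voice 1 | voices=[72 - - -]
Op 4: note_on(62): voice 1 is free -> assigned | voices=[72 62 - -]
Op 5: note_on(61): voice 2 is free -> assigned | voices=[72 62 61 -]
Op 6: note_off(62): free voice 1 | voices=[72 - 61 -]
Op 7: note_on(76): voice 1 is free -> assigned | voices=[72 76 61 -]
Op 8: note_off(76): free voice 1 | voices=[72 - 61 -]
Op 9: note_off(61): free voice 2 | voices=[72 - - -]
Op 10: note_off(72): free voice 0 | voices=[- - - -]

Answer: none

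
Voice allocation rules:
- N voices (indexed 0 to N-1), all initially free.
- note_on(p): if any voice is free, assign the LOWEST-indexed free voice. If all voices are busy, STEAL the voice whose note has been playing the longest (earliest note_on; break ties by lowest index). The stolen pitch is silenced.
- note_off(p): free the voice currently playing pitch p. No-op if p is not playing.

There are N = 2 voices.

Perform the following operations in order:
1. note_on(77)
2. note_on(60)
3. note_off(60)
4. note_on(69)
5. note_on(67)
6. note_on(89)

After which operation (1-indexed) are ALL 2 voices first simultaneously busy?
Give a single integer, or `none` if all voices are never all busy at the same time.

Answer: 2

Derivation:
Op 1: note_on(77): voice 0 is free -> assigned | voices=[77 -]
Op 2: note_on(60): voice 1 is free -> assigned | voices=[77 60]
Op 3: note_off(60): free voice 1 | voices=[77 -]
Op 4: note_on(69): voice 1 is free -> assigned | voices=[77 69]
Op 5: note_on(67): all voices busy, STEAL voice 0 (pitch 77, oldest) -> assign | voices=[67 69]
Op 6: note_on(89): all voices busy, STEAL voice 1 (pitch 69, oldest) -> assign | voices=[67 89]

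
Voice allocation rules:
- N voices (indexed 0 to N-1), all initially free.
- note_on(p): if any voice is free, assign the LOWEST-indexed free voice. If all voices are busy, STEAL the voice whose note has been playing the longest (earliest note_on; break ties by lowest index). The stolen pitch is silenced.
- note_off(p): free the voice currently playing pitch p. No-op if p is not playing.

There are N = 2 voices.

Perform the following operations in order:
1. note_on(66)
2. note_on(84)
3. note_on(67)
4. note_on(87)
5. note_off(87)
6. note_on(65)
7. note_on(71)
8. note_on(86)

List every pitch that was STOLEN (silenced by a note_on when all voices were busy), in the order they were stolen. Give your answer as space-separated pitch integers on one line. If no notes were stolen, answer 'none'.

Op 1: note_on(66): voice 0 is free -> assigned | voices=[66 -]
Op 2: note_on(84): voice 1 is free -> assigned | voices=[66 84]
Op 3: note_on(67): all voices busy, STEAL voice 0 (pitch 66, oldest) -> assign | voices=[67 84]
Op 4: note_on(87): all voices busy, STEAL voice 1 (pitch 84, oldest) -> assign | voices=[67 87]
Op 5: note_off(87): free voice 1 | voices=[67 -]
Op 6: note_on(65): voice 1 is free -> assigned | voices=[67 65]
Op 7: note_on(71): all voices busy, STEAL voice 0 (pitch 67, oldest) -> assign | voices=[71 65]
Op 8: note_on(86): all voices busy, STEAL voice 1 (pitch 65, oldest) -> assign | voices=[71 86]

Answer: 66 84 67 65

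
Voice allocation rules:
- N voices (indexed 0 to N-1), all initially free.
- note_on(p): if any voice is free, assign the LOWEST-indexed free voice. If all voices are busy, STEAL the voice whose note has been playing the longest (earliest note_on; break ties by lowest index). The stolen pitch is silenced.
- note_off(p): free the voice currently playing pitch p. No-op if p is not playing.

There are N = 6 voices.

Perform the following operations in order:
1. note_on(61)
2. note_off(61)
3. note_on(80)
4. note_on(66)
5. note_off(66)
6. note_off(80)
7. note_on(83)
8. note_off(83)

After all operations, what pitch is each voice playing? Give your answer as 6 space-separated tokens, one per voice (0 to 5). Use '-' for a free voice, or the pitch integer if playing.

Op 1: note_on(61): voice 0 is free -> assigned | voices=[61 - - - - -]
Op 2: note_off(61): free voice 0 | voices=[- - - - - -]
Op 3: note_on(80): voice 0 is free -> assigned | voices=[80 - - - - -]
Op 4: note_on(66): voice 1 is free -> assigned | voices=[80 66 - - - -]
Op 5: note_off(66): free voice 1 | voices=[80 - - - - -]
Op 6: note_off(80): free voice 0 | voices=[- - - - - -]
Op 7: note_on(83): voice 0 is free -> assigned | voices=[83 - - - - -]
Op 8: note_off(83): free voice 0 | voices=[- - - - - -]

Answer: - - - - - -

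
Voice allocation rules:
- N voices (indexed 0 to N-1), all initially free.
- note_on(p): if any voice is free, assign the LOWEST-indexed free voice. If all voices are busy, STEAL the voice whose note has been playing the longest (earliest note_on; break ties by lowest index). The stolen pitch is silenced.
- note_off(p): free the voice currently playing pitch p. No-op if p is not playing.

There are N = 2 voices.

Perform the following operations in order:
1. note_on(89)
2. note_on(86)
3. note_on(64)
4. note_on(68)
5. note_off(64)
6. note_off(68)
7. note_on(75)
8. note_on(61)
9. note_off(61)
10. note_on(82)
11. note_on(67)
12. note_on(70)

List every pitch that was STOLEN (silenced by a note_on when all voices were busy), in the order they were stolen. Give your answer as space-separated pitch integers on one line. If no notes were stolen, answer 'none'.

Op 1: note_on(89): voice 0 is free -> assigned | voices=[89 -]
Op 2: note_on(86): voice 1 is free -> assigned | voices=[89 86]
Op 3: note_on(64): all voices busy, STEAL voice 0 (pitch 89, oldest) -> assign | voices=[64 86]
Op 4: note_on(68): all voices busy, STEAL voice 1 (pitch 86, oldest) -> assign | voices=[64 68]
Op 5: note_off(64): free voice 0 | voices=[- 68]
Op 6: note_off(68): free voice 1 | voices=[- -]
Op 7: note_on(75): voice 0 is free -> assigned | voices=[75 -]
Op 8: note_on(61): voice 1 is free -> assigned | voices=[75 61]
Op 9: note_off(61): free voice 1 | voices=[75 -]
Op 10: note_on(82): voice 1 is free -> assigned | voices=[75 82]
Op 11: note_on(67): all voices busy, STEAL voice 0 (pitch 75, oldest) -> assign | voices=[67 82]
Op 12: note_on(70): all voices busy, STEAL voice 1 (pitch 82, oldest) -> assign | voices=[67 70]

Answer: 89 86 75 82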